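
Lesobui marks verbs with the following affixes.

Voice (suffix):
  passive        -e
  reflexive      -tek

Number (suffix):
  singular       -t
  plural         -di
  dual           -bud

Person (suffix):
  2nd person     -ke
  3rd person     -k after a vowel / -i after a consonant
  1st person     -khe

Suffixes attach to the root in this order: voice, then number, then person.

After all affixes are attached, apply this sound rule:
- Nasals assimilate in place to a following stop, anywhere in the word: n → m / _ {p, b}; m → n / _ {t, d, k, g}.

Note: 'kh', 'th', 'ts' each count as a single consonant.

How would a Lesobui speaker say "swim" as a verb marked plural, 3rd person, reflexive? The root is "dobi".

Attach voice reflexive -tek → dobitek.
Attach number plural -di → dobitekdi.
Attach person 3rd person -k (after vowel 'i') → dobitekdik.
Nasal assimilation: no change.

dobitekdik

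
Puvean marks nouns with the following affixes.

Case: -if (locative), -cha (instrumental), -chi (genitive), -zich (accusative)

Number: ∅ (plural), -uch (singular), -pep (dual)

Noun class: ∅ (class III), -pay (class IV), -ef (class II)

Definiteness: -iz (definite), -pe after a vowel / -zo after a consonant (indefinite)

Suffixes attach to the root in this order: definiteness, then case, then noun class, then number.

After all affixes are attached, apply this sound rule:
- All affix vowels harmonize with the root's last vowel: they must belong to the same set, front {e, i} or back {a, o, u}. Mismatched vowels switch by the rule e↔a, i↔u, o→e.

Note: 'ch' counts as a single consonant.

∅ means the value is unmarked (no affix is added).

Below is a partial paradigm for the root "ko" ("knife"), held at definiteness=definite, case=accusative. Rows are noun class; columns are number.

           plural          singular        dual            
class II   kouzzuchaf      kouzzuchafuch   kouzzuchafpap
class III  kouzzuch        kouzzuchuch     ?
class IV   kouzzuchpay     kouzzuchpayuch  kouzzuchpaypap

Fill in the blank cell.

Attach definiteness definite -iz → koiz.
Attach case accusative -zich → koizzich.
noun class = class III: zero marking, form stays koizzich.
Attach number dual -pep → koizzichpep.
Apply vowel harmony: koizzichpep → kouzzuchpap.

kouzzuchpap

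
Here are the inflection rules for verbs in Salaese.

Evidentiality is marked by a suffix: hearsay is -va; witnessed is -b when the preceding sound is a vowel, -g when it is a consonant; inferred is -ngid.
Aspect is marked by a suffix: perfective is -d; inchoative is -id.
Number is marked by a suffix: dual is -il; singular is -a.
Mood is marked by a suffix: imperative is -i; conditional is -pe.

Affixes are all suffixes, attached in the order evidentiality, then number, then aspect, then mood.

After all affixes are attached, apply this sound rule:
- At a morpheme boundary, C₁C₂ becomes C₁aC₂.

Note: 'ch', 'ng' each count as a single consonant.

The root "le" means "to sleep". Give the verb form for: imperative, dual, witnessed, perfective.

lebiladi

Attach evidentiality witnessed -b (after vowel 'e') → leb.
Attach number dual -il → lebil.
Attach aspect perfective -d → lebild.
Attach mood imperative -i → lebildi.
Apply epenthesis: lebildi → lebiladi.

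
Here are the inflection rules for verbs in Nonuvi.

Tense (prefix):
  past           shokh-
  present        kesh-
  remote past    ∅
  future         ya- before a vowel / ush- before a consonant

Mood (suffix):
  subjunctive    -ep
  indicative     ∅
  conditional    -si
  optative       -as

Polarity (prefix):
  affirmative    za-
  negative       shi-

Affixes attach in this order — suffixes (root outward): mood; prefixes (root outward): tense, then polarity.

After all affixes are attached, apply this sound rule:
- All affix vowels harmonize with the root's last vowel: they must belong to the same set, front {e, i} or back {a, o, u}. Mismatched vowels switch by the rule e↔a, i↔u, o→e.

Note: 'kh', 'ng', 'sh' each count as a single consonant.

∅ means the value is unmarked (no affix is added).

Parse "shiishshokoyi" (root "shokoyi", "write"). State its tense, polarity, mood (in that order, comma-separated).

Segment: shi-ush-shokoyi.
tense: ya/ush- → future.
polarity: shi- → negative.
mood: ∅ → indicative.

future, negative, indicative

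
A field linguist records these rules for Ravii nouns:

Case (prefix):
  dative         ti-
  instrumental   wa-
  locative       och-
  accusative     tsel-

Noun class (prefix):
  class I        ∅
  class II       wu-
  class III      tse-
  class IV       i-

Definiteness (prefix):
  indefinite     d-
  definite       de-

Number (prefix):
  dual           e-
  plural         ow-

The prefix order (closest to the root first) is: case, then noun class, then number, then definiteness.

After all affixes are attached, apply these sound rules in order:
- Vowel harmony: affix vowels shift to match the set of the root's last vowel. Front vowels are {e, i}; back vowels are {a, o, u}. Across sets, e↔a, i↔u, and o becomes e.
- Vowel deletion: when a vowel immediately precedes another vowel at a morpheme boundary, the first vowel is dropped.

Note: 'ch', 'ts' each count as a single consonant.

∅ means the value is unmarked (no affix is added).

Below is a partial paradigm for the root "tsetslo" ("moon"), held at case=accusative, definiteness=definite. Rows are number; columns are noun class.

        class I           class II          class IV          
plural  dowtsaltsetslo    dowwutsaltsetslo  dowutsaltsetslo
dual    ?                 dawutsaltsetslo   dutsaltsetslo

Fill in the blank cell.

Attach case accusative tsel- → tseltsetslo.
noun class = class I: zero marking, form stays tseltsetslo.
Attach number dual e- → etseltsetslo.
Attach definiteness definite de- → deetseltsetslo.
Apply vowel harmony: deetseltsetslo → daatsaltsetslo.
Apply vowel deletion: daatsaltsetslo → datsaltsetslo.

datsaltsetslo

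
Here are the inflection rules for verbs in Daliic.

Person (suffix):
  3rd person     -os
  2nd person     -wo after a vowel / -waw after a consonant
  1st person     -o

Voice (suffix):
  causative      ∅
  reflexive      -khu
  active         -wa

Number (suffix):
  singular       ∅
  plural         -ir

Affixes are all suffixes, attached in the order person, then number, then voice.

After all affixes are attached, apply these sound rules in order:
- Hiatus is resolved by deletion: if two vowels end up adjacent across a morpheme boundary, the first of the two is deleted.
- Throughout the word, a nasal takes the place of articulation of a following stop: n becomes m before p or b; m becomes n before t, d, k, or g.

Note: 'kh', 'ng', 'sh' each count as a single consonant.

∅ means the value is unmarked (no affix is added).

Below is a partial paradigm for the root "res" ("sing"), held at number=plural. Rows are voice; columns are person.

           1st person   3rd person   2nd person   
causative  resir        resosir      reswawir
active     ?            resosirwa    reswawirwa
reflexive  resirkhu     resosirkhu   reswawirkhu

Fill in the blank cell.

resirwa

Attach person 1st person -o → reso.
Attach number plural -ir → resoir.
Attach voice active -wa → resoirwa.
Apply vowel deletion: resoirwa → resirwa.
Nasal assimilation: no change.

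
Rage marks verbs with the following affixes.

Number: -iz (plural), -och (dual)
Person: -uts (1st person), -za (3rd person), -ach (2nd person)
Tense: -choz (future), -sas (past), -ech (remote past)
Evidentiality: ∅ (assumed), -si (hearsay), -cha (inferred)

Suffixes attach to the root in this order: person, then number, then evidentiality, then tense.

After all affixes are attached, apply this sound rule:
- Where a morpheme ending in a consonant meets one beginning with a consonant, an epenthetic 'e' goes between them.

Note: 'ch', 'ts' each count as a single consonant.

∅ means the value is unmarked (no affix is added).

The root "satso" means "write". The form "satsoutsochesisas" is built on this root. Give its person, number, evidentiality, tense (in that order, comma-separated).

1st person, dual, hearsay, past

Segment: satso-uts-och-si-sas.
person: -uts → 1st person.
number: -och → dual.
evidentiality: -si → hearsay.
tense: -sas → past.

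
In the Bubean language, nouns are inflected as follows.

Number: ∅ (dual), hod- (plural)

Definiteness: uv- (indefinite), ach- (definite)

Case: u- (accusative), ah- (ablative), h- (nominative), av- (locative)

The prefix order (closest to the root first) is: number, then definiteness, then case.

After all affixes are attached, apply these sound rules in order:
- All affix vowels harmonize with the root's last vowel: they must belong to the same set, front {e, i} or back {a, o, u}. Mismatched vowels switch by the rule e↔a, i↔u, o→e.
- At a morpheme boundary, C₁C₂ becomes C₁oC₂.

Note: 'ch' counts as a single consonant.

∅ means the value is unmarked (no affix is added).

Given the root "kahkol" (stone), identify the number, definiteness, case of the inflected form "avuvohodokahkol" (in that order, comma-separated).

plural, indefinite, locative

Segment: av-uv-hod-kahkol.
number: hod- → plural.
definiteness: uv- → indefinite.
case: av- → locative.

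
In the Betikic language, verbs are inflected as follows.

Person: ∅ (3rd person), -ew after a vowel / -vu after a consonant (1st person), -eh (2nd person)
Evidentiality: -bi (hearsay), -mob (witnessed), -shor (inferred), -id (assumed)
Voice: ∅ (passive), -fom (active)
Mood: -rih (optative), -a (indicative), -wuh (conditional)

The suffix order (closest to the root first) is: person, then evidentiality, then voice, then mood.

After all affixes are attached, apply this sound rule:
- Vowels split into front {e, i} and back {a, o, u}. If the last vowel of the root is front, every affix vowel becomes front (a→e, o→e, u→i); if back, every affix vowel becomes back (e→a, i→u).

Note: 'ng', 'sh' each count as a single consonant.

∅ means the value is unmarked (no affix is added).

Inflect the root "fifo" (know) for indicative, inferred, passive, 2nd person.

fifoahshora

Attach person 2nd person -eh → fifoeh.
Attach evidentiality inferred -shor → fifoehshor.
voice = passive: zero marking, form stays fifoehshor.
Attach mood indicative -a → fifoehshora.
Apply vowel harmony: fifoehshora → fifoahshora.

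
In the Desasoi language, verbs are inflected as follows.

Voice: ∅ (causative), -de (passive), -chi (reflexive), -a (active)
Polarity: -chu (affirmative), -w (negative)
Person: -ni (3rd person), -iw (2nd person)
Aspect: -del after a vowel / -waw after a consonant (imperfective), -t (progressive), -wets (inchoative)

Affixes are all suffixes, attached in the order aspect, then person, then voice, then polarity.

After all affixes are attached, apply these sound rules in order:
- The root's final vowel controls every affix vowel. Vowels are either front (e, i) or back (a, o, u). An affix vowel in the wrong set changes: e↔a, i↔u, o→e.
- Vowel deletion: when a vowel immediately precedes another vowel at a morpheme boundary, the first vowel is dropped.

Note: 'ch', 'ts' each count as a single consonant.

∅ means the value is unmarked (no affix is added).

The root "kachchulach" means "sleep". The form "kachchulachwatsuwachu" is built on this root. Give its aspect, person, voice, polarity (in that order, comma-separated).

Segment: kachchulach-wets-iw-a-chu.
aspect: -wets → inchoative.
person: -iw → 2nd person.
voice: -a → active.
polarity: -chu → affirmative.

inchoative, 2nd person, active, affirmative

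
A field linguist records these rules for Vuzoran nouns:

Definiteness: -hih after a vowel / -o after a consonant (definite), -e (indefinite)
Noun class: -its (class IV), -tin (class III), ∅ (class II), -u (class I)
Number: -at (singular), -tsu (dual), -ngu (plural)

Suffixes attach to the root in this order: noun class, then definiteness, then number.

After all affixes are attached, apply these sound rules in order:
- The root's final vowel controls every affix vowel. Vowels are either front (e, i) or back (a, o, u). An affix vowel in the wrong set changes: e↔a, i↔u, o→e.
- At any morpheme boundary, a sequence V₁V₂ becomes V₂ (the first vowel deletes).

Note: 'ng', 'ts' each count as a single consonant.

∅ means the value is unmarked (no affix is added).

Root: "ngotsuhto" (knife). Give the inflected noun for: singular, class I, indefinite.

ngotsuhtat

Attach noun class class I -u → ngotsuhtou.
Attach definiteness indefinite -e → ngotsuhtoue.
Attach number singular -at → ngotsuhtoueat.
Apply vowel harmony: ngotsuhtoueat → ngotsuhtouaat.
Apply vowel deletion: ngotsuhtouaat → ngotsuhtat.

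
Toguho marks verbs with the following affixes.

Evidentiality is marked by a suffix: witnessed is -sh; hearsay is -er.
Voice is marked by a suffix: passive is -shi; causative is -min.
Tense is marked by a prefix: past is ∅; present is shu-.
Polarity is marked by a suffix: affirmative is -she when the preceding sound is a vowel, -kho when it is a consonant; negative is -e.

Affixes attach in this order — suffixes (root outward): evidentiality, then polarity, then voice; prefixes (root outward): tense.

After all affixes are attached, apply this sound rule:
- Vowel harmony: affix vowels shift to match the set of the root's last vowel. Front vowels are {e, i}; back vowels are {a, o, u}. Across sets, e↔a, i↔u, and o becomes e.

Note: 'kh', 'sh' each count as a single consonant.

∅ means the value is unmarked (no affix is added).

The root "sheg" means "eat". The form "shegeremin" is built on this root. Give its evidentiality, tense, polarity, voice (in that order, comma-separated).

hearsay, past, negative, causative

Segment: sheg-er-e-min.
evidentiality: -er → hearsay.
tense: ∅ → past.
polarity: -e → negative.
voice: -min → causative.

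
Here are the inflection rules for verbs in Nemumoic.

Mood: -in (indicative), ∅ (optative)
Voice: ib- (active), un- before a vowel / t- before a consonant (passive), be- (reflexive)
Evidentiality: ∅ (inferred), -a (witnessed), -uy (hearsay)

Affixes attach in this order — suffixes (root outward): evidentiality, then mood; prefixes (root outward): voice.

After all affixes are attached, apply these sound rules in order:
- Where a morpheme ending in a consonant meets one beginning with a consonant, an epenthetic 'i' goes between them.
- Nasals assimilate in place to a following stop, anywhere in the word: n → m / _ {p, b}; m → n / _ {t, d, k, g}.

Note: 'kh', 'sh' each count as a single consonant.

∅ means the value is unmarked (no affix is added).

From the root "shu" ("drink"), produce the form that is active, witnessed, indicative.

ibishuain

Attach evidentiality witnessed -a → shua.
Attach voice active ib- → ibshua.
Attach mood indicative -in → ibshuain.
Apply epenthesis: ibshuain → ibishuain.
Nasal assimilation: no change.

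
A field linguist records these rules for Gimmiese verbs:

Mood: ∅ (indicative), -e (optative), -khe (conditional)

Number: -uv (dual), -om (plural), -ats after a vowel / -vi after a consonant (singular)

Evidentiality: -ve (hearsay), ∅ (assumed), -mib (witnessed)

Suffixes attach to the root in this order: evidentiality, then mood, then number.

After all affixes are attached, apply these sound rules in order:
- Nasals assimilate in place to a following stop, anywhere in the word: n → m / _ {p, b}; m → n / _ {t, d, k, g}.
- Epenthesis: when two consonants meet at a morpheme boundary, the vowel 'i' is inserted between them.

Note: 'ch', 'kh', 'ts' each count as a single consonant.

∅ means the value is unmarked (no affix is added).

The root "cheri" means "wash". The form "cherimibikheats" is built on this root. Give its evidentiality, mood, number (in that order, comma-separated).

Segment: cheri-mib-khe-ats.
evidentiality: -mib → witnessed.
mood: -khe → conditional.
number: -ats/vi → singular.

witnessed, conditional, singular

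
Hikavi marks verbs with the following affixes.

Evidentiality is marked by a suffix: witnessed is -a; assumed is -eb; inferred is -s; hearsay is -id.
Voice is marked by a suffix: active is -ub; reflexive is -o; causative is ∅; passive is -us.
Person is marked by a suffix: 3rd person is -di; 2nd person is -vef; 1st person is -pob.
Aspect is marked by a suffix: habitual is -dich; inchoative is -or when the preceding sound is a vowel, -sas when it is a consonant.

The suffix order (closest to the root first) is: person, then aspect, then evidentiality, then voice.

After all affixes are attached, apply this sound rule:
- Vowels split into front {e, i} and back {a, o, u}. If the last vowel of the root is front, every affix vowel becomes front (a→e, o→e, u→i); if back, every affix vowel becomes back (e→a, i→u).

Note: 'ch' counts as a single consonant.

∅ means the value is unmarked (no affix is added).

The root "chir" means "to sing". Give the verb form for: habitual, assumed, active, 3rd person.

Attach person 3rd person -di → chirdi.
Attach aspect habitual -dich → chirdidich.
Attach evidentiality assumed -eb → chirdidicheb.
Attach voice active -ub → chirdidichebub.
Apply vowel harmony: chirdidichebub → chirdidichebib.

chirdidichebib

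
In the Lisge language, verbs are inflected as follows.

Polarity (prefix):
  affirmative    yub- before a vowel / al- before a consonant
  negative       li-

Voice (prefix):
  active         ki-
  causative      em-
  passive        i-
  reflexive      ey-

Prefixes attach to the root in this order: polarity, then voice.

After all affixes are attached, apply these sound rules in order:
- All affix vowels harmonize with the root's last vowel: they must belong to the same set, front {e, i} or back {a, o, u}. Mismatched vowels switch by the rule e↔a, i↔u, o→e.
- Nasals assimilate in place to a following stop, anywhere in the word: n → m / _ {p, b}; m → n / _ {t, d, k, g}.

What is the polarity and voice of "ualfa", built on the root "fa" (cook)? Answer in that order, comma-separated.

Segment: i-al-fa.
polarity: yub/al- → affirmative.
voice: i- → passive.

affirmative, passive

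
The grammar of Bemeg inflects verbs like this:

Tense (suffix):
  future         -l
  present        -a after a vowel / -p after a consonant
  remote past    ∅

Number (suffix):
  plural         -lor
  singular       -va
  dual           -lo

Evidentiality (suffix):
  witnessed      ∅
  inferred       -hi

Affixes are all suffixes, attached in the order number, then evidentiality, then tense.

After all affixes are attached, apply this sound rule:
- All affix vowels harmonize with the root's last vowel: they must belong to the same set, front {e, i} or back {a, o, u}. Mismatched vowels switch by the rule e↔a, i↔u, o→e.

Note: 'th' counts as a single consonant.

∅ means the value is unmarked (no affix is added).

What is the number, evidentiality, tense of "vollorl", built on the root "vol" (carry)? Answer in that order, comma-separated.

Segment: vol-lor-l.
number: -lor → plural.
evidentiality: ∅ → witnessed.
tense: -l → future.

plural, witnessed, future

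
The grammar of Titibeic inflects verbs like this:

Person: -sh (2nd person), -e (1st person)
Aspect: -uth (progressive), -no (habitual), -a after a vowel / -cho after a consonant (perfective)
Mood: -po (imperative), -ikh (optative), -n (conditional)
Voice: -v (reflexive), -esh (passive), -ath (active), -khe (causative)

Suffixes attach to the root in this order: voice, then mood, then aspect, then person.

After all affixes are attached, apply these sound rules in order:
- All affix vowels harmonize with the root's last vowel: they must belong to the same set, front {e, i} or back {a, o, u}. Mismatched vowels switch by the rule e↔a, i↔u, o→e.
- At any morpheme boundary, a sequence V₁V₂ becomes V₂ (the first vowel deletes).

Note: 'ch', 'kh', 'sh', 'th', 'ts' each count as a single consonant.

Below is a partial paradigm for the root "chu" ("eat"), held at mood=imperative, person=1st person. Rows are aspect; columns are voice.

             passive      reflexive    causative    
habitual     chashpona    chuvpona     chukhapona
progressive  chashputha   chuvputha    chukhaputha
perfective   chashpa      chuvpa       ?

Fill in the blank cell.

Attach voice causative -khe → chukhe.
Attach mood imperative -po → chukhepo.
Attach aspect perfective -a (after vowel 'o') → chukhepoa.
Attach person 1st person -e → chukhepoae.
Apply vowel harmony: chukhepoae → chukhapoaa.
Apply vowel deletion: chukhapoaa → chukhapa.

chukhapa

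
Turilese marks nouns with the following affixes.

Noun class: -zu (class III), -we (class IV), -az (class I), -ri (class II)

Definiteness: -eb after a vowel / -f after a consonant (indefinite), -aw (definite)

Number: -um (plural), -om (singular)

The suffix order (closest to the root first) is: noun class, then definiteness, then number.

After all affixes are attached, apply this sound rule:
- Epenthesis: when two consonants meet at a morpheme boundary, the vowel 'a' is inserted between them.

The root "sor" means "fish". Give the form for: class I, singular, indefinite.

Attach noun class class I -az → soraz.
Attach definiteness indefinite -f (after consonant 'z') → sorazf.
Attach number singular -om → sorazfom.
Apply epenthesis: sorazfom → sorazafom.

sorazafom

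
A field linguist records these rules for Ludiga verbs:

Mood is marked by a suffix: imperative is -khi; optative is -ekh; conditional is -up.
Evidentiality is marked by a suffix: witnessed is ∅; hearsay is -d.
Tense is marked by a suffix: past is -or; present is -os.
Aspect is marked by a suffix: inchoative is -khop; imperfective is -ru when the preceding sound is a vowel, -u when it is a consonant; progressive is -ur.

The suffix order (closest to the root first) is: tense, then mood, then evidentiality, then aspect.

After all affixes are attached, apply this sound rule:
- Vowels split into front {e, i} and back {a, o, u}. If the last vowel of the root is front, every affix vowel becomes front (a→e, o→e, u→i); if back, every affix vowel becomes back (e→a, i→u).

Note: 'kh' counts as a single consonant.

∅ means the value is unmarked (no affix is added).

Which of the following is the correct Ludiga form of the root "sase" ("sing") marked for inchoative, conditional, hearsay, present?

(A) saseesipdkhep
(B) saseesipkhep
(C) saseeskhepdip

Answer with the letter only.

Attach tense present -os → saseos.
Attach mood conditional -up → saseosup.
Attach evidentiality hearsay -d → saseosupd.
Attach aspect inchoative -khop → saseosupdkhop.
Apply vowel harmony: saseosupdkhop → saseesipdkhep.
So the correct form is saseesipdkhep, option (A).
(C) saseeskhepdip is wrong: it has the affixes in the wrong order.
(B) saseesipkhep is wrong: it uses witnessed instead of hearsay for evidentiality.

A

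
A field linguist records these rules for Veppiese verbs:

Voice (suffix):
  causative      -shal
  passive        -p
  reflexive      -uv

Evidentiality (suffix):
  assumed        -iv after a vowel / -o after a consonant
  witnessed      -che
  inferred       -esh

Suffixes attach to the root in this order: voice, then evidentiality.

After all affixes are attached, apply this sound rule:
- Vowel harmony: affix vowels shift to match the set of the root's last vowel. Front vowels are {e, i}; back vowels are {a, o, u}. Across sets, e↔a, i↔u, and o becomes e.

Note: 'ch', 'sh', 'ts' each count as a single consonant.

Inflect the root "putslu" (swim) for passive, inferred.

Attach voice passive -p → putslup.
Attach evidentiality inferred -esh → putslupesh.
Apply vowel harmony: putslupesh → putslupash.

putslupash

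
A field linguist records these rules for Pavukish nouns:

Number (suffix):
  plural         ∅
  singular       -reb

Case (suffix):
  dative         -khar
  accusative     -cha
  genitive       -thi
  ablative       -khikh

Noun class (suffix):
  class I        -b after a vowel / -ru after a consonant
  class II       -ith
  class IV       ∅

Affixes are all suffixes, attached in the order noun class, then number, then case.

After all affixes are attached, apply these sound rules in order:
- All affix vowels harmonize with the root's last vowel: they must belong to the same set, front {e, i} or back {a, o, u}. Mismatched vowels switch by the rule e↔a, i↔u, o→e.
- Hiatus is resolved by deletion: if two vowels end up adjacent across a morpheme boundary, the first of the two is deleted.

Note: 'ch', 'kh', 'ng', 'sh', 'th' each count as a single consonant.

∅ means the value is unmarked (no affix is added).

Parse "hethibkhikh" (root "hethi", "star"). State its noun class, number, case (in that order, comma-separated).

class I, plural, ablative

Segment: hethi-b-khikh.
noun class: -b/ru → class I.
number: ∅ → plural.
case: -khikh → ablative.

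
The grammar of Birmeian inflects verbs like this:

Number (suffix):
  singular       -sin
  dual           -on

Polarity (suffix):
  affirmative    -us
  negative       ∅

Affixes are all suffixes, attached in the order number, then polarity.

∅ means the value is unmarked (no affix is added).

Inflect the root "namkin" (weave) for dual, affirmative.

Attach number dual -on → namkinon.
Attach polarity affirmative -us → namkinonus.

namkinonus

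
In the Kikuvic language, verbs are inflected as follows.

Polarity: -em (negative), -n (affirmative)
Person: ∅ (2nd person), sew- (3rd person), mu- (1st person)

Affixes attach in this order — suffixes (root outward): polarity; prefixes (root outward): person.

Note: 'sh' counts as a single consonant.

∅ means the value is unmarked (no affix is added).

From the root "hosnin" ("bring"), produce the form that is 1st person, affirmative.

Attach polarity affirmative -n → hosninn.
Attach person 1st person mu- → muhosninn.

muhosninn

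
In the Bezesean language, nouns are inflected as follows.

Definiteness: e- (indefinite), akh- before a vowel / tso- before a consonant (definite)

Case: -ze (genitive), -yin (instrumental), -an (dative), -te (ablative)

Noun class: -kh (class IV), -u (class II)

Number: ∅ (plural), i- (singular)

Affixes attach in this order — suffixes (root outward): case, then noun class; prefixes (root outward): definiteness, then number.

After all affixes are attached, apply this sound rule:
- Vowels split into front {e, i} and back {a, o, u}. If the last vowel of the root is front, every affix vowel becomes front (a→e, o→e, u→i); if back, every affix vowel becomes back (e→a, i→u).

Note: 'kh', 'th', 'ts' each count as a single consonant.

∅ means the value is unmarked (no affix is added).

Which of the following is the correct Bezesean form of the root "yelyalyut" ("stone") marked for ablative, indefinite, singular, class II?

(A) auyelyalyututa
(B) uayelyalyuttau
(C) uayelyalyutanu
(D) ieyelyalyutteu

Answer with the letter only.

Attach definiteness indefinite e- → eyelyalyut.
Attach number singular i- → ieyelyalyut.
Attach case ablative -te → ieyelyalyutte.
Attach noun class class II -u → ieyelyalyutteu.
Apply vowel harmony: ieyelyalyutteu → uayelyalyuttau.
So the correct form is uayelyalyuttau, option (B).
(A) auyelyalyututa is wrong: it has the affixes in the wrong order.
(C) uayelyalyutanu is wrong: it uses dative instead of ablative for case.
(D) ieyelyalyutteu is wrong: it fails to apply the sound rule(s).

B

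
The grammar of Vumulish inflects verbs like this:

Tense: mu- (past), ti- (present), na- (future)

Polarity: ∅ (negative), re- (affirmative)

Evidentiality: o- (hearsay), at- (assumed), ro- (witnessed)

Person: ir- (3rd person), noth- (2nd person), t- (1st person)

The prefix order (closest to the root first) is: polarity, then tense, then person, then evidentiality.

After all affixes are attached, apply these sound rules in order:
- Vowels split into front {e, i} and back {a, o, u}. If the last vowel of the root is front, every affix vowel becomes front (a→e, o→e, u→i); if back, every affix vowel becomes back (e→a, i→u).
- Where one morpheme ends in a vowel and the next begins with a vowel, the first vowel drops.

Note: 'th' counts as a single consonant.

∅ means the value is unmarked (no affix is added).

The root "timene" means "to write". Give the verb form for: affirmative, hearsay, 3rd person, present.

irtiretimene

Attach polarity affirmative re- → retimene.
Attach tense present ti- → tiretimene.
Attach person 3rd person ir- → irtiretimene.
Attach evidentiality hearsay o- → oirtiretimene.
Apply vowel harmony: oirtiretimene → eirtiretimene.
Apply vowel deletion: eirtiretimene → irtiretimene.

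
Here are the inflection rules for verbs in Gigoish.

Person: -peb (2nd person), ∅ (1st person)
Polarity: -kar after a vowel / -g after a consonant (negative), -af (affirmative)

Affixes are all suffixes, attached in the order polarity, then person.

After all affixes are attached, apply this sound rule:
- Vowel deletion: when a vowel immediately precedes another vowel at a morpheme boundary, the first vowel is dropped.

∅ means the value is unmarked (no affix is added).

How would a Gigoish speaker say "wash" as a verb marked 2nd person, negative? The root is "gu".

Attach polarity negative -kar (after vowel 'u') → gukar.
Attach person 2nd person -peb → gukarpeb.
Vowel deletion: no change.

gukarpeb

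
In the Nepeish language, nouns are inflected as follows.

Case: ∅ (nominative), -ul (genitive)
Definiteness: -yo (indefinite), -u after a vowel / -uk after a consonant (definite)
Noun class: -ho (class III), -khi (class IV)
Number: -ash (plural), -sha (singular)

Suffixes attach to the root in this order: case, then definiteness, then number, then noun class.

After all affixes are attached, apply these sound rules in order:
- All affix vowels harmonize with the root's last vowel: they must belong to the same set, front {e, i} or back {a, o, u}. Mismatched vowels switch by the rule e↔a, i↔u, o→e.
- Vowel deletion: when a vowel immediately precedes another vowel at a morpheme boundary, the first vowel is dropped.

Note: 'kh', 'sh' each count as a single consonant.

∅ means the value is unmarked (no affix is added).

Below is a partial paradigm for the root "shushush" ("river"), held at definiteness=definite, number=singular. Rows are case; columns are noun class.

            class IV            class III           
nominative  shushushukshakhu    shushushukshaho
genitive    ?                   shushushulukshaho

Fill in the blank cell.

shushushulukshakhu

Attach case genitive -ul → shushushul.
Attach definiteness definite -uk (after consonant 'l') → shushushuluk.
Attach number singular -sha → shushushuluksha.
Attach noun class class IV -khi → shushushulukshakhi.
Apply vowel harmony: shushushulukshakhi → shushushulukshakhu.
Vowel deletion: no change.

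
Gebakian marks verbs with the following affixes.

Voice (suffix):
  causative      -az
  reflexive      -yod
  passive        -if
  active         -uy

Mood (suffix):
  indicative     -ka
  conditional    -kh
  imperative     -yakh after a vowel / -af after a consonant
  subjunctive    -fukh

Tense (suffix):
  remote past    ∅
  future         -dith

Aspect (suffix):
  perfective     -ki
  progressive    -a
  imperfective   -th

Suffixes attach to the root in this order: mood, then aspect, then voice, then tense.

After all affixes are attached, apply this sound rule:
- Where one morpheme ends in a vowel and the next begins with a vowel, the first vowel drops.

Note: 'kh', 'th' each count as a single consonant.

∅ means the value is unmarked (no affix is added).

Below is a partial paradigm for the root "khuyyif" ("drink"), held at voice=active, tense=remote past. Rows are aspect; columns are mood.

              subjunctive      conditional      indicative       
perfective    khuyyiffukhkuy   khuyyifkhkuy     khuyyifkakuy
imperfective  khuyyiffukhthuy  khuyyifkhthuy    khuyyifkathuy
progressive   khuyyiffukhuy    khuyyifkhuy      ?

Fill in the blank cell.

khuyyifkuy

Attach mood indicative -ka → khuyyifka.
Attach aspect progressive -a → khuyyifkaa.
Attach voice active -uy → khuyyifkaauy.
tense = remote past: zero marking, form stays khuyyifkaauy.
Apply vowel deletion: khuyyifkaauy → khuyyifkuy.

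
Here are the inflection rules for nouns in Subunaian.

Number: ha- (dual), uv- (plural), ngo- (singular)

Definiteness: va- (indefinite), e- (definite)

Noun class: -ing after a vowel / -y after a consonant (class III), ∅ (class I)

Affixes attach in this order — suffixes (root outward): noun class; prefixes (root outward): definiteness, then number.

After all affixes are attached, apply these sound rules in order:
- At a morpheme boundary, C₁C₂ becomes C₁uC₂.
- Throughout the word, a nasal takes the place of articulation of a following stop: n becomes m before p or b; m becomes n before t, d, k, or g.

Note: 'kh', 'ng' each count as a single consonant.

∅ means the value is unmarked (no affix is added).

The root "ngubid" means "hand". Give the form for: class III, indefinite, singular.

ngovangubiduy

Attach definiteness indefinite va- → vangubid.
Attach number singular ngo- → ngovangubid.
Attach noun class class III -y (after consonant 'd') → ngovangubidy.
Apply epenthesis: ngovangubidy → ngovangubiduy.
Nasal assimilation: no change.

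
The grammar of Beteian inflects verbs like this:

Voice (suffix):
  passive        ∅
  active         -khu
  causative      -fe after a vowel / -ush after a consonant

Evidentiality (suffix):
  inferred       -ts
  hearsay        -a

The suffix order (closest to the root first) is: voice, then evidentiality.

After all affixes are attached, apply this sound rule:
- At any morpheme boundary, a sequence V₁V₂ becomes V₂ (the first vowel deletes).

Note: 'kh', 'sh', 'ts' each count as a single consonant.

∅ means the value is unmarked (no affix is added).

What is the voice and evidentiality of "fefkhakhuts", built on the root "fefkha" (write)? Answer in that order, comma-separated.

active, inferred

Segment: fefkha-khu-ts.
voice: -khu → active.
evidentiality: -ts → inferred.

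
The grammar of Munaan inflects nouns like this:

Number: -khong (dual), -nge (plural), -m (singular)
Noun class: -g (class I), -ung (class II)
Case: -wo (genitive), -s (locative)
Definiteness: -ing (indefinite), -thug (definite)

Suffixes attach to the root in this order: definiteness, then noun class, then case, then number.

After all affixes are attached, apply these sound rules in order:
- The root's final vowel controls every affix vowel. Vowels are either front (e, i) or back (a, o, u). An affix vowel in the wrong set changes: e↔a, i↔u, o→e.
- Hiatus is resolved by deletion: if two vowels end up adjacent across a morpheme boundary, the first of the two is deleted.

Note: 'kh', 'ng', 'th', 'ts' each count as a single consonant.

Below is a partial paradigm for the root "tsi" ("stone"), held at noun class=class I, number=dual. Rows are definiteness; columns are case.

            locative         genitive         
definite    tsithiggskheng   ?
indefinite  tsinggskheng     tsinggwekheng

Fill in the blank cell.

Attach definiteness definite -thug → tsithug.
Attach noun class class I -g → tsithugg.
Attach case genitive -wo → tsithuggwo.
Attach number dual -khong → tsithuggwokhong.
Apply vowel harmony: tsithuggwokhong → tsithiggwekheng.
Vowel deletion: no change.

tsithiggwekheng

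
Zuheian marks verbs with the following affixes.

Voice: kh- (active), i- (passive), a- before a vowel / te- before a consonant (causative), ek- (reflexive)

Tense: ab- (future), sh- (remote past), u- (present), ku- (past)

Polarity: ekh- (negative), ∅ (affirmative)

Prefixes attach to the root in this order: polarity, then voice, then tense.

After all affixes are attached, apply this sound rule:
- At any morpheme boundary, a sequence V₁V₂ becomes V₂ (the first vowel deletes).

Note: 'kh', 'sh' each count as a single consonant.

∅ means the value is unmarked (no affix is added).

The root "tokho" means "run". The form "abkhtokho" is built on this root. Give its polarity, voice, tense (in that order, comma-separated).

Segment: ab-kh-tokho.
polarity: ∅ → affirmative.
voice: kh- → active.
tense: ab- → future.

affirmative, active, future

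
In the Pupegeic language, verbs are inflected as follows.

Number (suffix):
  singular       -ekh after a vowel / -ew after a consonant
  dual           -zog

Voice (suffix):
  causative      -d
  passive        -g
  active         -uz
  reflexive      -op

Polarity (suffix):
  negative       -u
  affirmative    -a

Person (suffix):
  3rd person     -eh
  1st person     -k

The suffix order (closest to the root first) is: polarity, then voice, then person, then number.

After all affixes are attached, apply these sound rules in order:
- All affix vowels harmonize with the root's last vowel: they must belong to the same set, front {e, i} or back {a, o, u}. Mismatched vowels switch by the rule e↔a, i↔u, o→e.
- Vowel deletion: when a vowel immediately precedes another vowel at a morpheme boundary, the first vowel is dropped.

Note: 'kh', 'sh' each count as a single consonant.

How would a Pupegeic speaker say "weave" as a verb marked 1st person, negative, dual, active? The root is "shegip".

shegipizkzeg

Attach polarity negative -u → shegipu.
Attach voice active -uz → shegipuuz.
Attach person 1st person -k → shegipuuzk.
Attach number dual -zog → shegipuuzkzog.
Apply vowel harmony: shegipuuzkzog → shegipiizkzeg.
Apply vowel deletion: shegipiizkzeg → shegipizkzeg.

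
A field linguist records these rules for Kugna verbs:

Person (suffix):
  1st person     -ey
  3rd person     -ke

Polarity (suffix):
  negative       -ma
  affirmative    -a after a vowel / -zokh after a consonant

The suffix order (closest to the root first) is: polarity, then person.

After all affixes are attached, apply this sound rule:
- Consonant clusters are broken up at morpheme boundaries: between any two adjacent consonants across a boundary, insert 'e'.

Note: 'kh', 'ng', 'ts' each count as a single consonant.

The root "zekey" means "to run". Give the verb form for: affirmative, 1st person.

zekeyezokhey

Attach polarity affirmative -zokh (after consonant 'y') → zekeyzokh.
Attach person 1st person -ey → zekeyzokhey.
Apply epenthesis: zekeyzokhey → zekeyezokhey.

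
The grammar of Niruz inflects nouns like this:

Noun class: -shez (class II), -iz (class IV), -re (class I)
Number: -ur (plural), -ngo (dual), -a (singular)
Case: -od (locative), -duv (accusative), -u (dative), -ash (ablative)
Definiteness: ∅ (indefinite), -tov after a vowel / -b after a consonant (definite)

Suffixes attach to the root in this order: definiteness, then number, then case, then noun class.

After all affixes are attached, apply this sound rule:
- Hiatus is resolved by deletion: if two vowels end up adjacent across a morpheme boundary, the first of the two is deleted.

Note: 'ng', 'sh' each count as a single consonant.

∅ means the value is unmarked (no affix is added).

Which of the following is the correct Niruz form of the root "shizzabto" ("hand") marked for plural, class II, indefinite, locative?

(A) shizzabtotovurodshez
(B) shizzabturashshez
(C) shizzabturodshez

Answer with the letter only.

definiteness = indefinite: zero marking, form stays shizzabto.
Attach number plural -ur → shizzabtour.
Attach case locative -od → shizzabtourod.
Attach noun class class II -shez → shizzabtourodshez.
Apply vowel deletion: shizzabtourodshez → shizzabturodshez.
So the correct form is shizzabturodshez, option (C).
(B) shizzabturashshez is wrong: it uses ablative instead of locative for case.
(A) shizzabtotovurodshez is wrong: it uses definite instead of indefinite for definiteness.

C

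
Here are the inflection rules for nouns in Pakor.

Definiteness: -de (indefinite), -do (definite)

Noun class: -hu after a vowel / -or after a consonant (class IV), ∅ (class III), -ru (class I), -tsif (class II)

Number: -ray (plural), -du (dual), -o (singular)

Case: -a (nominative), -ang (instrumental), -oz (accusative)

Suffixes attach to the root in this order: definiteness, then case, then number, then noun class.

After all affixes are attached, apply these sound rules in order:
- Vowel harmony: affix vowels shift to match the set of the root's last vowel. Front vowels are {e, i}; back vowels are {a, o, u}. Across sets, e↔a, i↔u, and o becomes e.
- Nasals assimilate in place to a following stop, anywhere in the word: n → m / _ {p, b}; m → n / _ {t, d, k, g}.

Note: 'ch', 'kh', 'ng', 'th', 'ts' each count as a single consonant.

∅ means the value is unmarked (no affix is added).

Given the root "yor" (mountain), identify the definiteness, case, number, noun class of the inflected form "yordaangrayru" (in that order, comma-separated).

Segment: yor-de-ang-ray-ru.
definiteness: -de → indefinite.
case: -ang → instrumental.
number: -ray → plural.
noun class: -ru → class I.

indefinite, instrumental, plural, class I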